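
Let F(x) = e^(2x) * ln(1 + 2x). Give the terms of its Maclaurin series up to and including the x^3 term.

Take the Cauchy product of the two expansions.

8*x^3/3 + 2*x^2 + 2*x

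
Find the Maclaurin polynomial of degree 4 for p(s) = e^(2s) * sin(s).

s^4 + 11*s^3/6 + 2*s^2 + s

Multiply the two series term by term and collect like powers.
p(0) = 0
p′(0) = 1
p′′(0) = 4
p′′′(0) = 11
p^(4)(0) = 24
Then c_k = p^(k)(0)/k! gives each Taylor coefficient.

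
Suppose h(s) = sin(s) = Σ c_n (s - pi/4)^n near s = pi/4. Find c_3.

[(s - pi/4)^0] = sqrt(2)/2;  [(s - pi/4)^1] = sqrt(2)/2;  [(s - pi/4)^2] = -sqrt(2)/4;  [(s - pi/4)^3] = -sqrt(2)/12.
So c_3 = h′′′(pi/4)/3! = -sqrt(2)/12.

-sqrt(2)/12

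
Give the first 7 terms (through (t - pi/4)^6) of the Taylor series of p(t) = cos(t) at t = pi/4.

-sqrt(2)*(t - pi/4)^6/1440 - sqrt(2)*(t - pi/4)^5/240 + sqrt(2)*(t - pi/4)^4/48 + sqrt(2)*(t - pi/4)^3/12 - sqrt(2)*(t - pi/4)^2/4 - sqrt(2)*(t - pi/4)/2 + sqrt(2)/2

Use the known series and substitute for the argument.
p(pi/4) = sqrt(2)/2
p′(pi/4) = -sqrt(2)/2
p′′(pi/4) = -sqrt(2)/2
p′′′(pi/4) = sqrt(2)/2
p^(4)(pi/4) = sqrt(2)/2
p^(5)(pi/4) = -sqrt(2)/2
p^(6)(pi/4) = -sqrt(2)/2
Then c_k = p^(k)(pi/4)/k! gives each Taylor coefficient.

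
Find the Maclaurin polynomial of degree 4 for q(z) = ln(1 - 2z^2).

-2*z^4 - 2*z^2

q(0) = 0
q′(0) = 0
q′′(0) = -4
q′′′(0) = 0
q^(4)(0) = -48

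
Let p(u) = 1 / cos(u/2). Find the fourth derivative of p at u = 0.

5/16

Divide the numerator series by the denominator series (power-series long division).
From the series, [u^4] p = 5/384; multiply by 4! = 24 to get 5/16.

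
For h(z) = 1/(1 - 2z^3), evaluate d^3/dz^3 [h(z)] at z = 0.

The coefficient of z^3 in the expansion is 2, so h′′′(0) = 3! * (2) = 12.

12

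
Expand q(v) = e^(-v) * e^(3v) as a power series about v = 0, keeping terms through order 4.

2*v^4/3 + 4*v^3/3 + 2*v^2 + 2*v + 1

Multiply the two series term by term and collect like powers.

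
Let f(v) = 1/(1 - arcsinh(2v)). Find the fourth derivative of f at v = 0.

Substitute the inner expansion into the outer series and collect powers.
From the series, [v^4] f = 32/3; multiply by 4! = 24 to get 256.

256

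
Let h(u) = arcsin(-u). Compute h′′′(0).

From the series, [u^3] h = -1/6; multiply by 3! = 6 to get -1.

-1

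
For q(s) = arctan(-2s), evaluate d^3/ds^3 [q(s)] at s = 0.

The coefficient of s^3 in the expansion is 8/3, so q′′′(0) = 3! * (8/3) = 16.

16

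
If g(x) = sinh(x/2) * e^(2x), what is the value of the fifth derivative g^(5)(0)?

1441/32

Expand each factor separately, then convolve coefficients.
The coefficient of x^5 in the expansion is 1441/3840, so g^(5)(0) = 5! * (1441/3840) = 1441/32.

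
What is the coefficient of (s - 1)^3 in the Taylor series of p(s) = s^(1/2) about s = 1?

1/16

Differentiate repeatedly and evaluate at the center.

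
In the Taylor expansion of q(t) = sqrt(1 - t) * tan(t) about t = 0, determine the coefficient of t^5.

Expand each factor separately, then convolve coefficients.
[t^0] = 0;  [t^1] = 1;  [t^2] = -1/2;  [t^3] = 5/24;  [t^4] = -11/48;  [t^5] = 101/1920.
So c_5 = q^(5)(0)/5! = 101/1920.

101/1920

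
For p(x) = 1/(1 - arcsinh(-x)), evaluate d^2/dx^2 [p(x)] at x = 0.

2

Substitute the inner expansion into the outer series and collect powers.
The coefficient of x^2 in the expansion is 1, so p′′(0) = 2! * (1) = 2.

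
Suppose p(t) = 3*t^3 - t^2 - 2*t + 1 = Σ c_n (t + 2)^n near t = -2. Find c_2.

-19

p(-2) = -23
p′(-2) = 38
p′′(-2) = -38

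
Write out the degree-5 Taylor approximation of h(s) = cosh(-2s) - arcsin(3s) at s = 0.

-729*s^5/40 + 2*s^4/3 - 9*s^3/2 + 2*s^2 - 3*s + 1

Add the two expansions coefficient-wise.
h(0) = 1
h′(0) = -3
h′′(0) = 4
h′′′(0) = -27
h^(4)(0) = 16
h^(5)(0) = -2187
Then c_k = h^(k)(0)/k! gives each Taylor coefficient.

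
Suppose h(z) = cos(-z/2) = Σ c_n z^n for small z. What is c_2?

h(0) = 1
h′(0) = 0
h′′(0) = -1/4

-1/8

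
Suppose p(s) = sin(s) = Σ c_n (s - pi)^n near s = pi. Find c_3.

1/6

p(pi) = 0
p′(pi) = -1
p′′(pi) = 0
p′′′(pi) = 1
So c_3 = p′′′(pi)/3! = 1/6.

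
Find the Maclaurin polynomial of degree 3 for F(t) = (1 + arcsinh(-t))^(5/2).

5*t^3/48 + 15*t^2/8 - 5*t/2 + 1

Compose series: expand the inner function first, then feed it into the outer expansion.
F(0) = 1
F′(0) = -5/2
F′′(0) = 15/4
F′′′(0) = 5/8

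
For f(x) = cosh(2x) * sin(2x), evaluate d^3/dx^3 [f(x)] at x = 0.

Take the Cauchy product of the two expansions.
From the series, [x^3] f = 8/3; multiply by 3! = 6 to get 16.

16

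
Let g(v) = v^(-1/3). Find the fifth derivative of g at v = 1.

Compute the successive derivatives at the expansion point and divide by k!.
From the series, [(v - 1)^5] g = -91/729; multiply by 5! = 120 to get -3640/243.

-3640/243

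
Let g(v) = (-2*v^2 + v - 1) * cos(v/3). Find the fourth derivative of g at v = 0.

215/81

Shift and add copies of the series according to the polynomial's terms.
The coefficient of v^4 in the expansion is 3*2^(358/483)*3^(31/161)*5^(374/483)*7^(401/483)/980, so g^(4)(0) = 4! * (3*2^(358/483)*3^(31/161)*5^(374/483)*7^(401/483)/980) = 215/81.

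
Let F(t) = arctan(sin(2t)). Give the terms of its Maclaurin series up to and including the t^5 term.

Substitute the inner expansion into the outer series and collect powers.
F(0) = 0
F′(0) = 2
F′′(0) = 0
F′′′(0) = -24
F^(4)(0) = 0
F^(5)(0) = 1440
Then c_k = F^(k)(0)/k! gives each Taylor coefficient.

12*t^5 - 4*t^3 + 2*t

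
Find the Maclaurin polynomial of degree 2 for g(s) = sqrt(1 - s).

-s^2/8 - s/2 + 1

[s^0] = 1;  [s^1] = -1/2;  [s^2] = -1/8.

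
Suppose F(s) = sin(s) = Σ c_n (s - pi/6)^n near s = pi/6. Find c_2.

Use the known series and substitute for the argument.
F(pi/6) = 1/2
F′(pi/6) = sqrt(3)/2
F′′(pi/6) = -1/2
Then c_k = F^(k)(pi/6)/k! gives each Taylor coefficient.

-1/4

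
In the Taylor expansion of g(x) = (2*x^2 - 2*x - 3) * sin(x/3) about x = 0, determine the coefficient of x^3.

37/54

Multiply each power in the prefactor through the base expansion.
[x^0] = 0;  [x^1] = -1;  [x^2] = -2/3;  [x^3] = 37/54.
So c_3 = g′′′(0)/3! = 37/54.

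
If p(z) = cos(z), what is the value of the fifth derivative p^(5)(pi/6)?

Differentiate repeatedly and evaluate at the center.
The coefficient of (z - pi/6)^5 in the expansion is -1/240, so p^(5)(pi/6) = 5! * (-1/240) = -1/2.

-1/2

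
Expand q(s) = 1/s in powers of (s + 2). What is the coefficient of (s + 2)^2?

-1/8

q(-2) = -1/2
q′(-2) = -1/4
q′′(-2) = -1/4
So c_2 = q′′(-2)/2! = -1/8.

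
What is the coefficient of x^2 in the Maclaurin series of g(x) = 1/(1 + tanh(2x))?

4

Substitute the inner expansion into the outer series and collect powers.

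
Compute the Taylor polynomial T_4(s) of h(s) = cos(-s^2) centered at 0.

h(0) = 1
h′(0) = 0
h′′(0) = 0
h′′′(0) = 0
h^(4)(0) = -12

1 - s^4/2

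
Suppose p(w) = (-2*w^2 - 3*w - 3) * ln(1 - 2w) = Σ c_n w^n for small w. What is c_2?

12

Shift and add copies of the series according to the polynomial's terms.
p(0) = 0
p′(0) = 6
p′′(0) = 24
Then c_k = p^(k)(0)/k! gives each Taylor coefficient.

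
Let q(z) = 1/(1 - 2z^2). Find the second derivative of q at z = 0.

From the series, [z^2] q = 2; multiply by 2! = 2 to get 4.

4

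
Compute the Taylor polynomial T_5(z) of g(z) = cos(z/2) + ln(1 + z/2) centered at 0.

z^5/160 - 5*z^4/384 + z^3/24 - z^2/4 + z/2 + 1

Add the two expansions coefficient-wise.
g(0) = 1
g′(0) = 1/2
g′′(0) = -1/2
g′′′(0) = 1/4
g^(4)(0) = -5/16
g^(5)(0) = 3/4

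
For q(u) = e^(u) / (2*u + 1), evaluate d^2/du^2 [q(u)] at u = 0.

Multiply the numerator's expansion by the denominator's geometric series.
From the series, [u^2] q = 5/2; multiply by 2! = 2 to get 5.

5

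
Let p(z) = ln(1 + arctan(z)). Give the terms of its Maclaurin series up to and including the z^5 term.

Plug the Maclaurin series of the inner function into that of the outer and collect terms.
p(0) = 0
p′(0) = 1
p′′(0) = -1
p′′′(0) = 0
p^(4)(0) = 2
p^(5)(0) = 8
Then c_k = p^(k)(0)/k! gives each Taylor coefficient.

z^5/15 + z^4/12 - z^2/2 + z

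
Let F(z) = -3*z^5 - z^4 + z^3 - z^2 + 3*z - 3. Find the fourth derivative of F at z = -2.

The coefficient of (z + 2)^4 in the expansion is 29, so F^(4)(-2) = 4! * (29) = 696.

696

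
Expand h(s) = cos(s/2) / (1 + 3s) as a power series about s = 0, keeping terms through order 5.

-30673*s^5/128 + 30673*s^4/384 - 213*s^3/8 + 71*s^2/8 - 3*s + 1

Expand each factor separately, then convolve coefficients.
[s^0] = 1;  [s^1] = -3;  [s^2] = 71/8;  [s^3] = -213/8;  [s^4] = 30673/384;  [s^5] = -30673/128.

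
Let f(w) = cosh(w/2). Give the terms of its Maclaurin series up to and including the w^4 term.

[w^0] = 1;  [w^1] = 0;  [w^2] = 1/8;  [w^3] = 0;  [w^4] = 1/384.

w^4/384 + w^2/8 + 1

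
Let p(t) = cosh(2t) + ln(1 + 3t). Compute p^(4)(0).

Combine the two series term by term.
The coefficient of t^4 in the expansion is -235/12, so p^(4)(0) = 4! * (-235/12) = -470.

-470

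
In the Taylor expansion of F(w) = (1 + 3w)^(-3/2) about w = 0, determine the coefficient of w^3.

-945/16

Compute the successive derivatives at the expansion point and divide by k!.
F(0) = 1
F′(0) = -9/2
F′′(0) = 135/4
F′′′(0) = -2835/8
So c_3 = F′′′(0)/3! = -945/16.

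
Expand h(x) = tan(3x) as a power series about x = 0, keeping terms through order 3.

9*x^3 + 3*x

h(0) = 0
h′(0) = 3
h′′(0) = 0
h′′′(0) = 54
Then c_k = h^(k)(0)/k! gives each Taylor coefficient.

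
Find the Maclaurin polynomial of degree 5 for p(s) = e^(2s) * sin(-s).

Take the Cauchy product of the two expansions.

-41*s^5/120 - s^4 - 11*s^3/6 - 2*s^2 - s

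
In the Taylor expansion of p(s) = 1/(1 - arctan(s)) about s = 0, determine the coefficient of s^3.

2/3

Plug the Maclaurin series of the inner function into that of the outer and collect terms.
p(0) = 1
p′(0) = 1
p′′(0) = 2
p′′′(0) = 4
So c_3 = p′′′(0)/3! = 2/3.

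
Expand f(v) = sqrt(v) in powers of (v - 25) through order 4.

-(v - 25)^4/2000000 + (v - 25)^3/50000 - (v - 25)^2/1000 + (v - 25)/10 + 5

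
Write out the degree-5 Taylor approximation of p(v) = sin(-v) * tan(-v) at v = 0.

Expand each factor separately, then convolve coefficients.

v^4/6 + v^2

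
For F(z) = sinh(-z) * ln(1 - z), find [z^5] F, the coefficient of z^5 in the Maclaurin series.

1/3

Expand each factor separately, then convolve coefficients.
F(0) = 0
F′(0) = 0
F′′(0) = 2
F′′′(0) = 3
F^(4)(0) = 12
F^(5)(0) = 40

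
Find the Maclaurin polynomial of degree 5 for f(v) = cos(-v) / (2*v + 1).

Expand 1/(denominator) as a geometric series and multiply by the numerator's series.
f(0) = 1
f′(0) = -2
f′′(0) = 7
f′′′(0) = -42
f^(4)(0) = 337
f^(5)(0) = -3370
Then c_k = f^(k)(0)/k! gives each Taylor coefficient.

-337*v^5/12 + 337*v^4/24 - 7*v^3 + 7*v^2/2 - 2*v + 1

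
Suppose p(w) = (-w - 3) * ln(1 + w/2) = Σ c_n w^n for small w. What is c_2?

Distribute the polynomial across the series and collect like powers.
p(0) = 0
p′(0) = -3/2
p′′(0) = -1/4

-1/8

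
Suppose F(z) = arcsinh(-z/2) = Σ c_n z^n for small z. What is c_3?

Differentiate repeatedly and evaluate at the center.
[z^0] = 0;  [z^1] = -1/2;  [z^2] = 0;  [z^3] = 1/48.
So c_3 = F′′′(0)/3! = 1/48.

1/48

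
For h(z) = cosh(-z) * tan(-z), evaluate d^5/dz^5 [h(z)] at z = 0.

Write out both Maclaurin series and multiply, keeping only the needed powers.
From the series, [z^5] h = -41/120; multiply by 5! = 120 to get -41.

-41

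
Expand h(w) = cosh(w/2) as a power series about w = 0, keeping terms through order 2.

w^2/8 + 1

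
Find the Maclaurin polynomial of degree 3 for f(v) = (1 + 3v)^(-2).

-108*v^3 + 27*v^2 - 6*v + 1

Use the known series and substitute for the argument.
f(0) = 1
f′(0) = -6
f′′(0) = 54
f′′′(0) = -648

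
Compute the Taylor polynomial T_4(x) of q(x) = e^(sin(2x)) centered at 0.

-2*x^4 + 2*x^2 + 2*x + 1

Plug the Maclaurin series of the inner function into that of the outer and collect terms.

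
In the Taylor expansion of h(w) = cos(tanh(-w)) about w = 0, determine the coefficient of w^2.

-1/2

Plug the Maclaurin series of the inner function into that of the outer and collect terms.
h(0) = 1
h′(0) = 0
h′′(0) = -1
So c_2 = h′′(0)/2! = -1/2.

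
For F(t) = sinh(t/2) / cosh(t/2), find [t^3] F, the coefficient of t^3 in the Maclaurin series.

Write the quotient as an unknown series and match coefficients against numerator = denominator · series.
F(0) = 0
F′(0) = 1/2
F′′(0) = 0
F′′′(0) = -1/4
So c_3 = F′′′(0)/3! = -1/24.

-1/24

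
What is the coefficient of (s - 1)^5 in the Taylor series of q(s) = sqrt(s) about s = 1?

7/256

[(s - 1)^0] = 1;  [(s - 1)^1] = 1/2;  [(s - 1)^2] = -1/8;  [(s - 1)^3] = 1/16;  [(s - 1)^4] = -5/128;  [(s - 1)^5] = 7/256.
So c_5 = q^(5)(1)/5! = 7/256.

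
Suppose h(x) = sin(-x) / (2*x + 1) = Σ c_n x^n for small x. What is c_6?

1841/60

Expand 1/(denominator) as a geometric series and multiply by the numerator's series.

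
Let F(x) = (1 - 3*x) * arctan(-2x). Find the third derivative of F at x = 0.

16

Distribute the polynomial across the series and collect like powers.
The coefficient of x^3 in the expansion is 8/3, so F′′′(0) = 3! * (8/3) = 16.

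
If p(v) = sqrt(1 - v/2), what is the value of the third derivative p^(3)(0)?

The coefficient of v^3 in the expansion is -1/128, so p′′′(0) = 3! * (-1/128) = -3/64.

-3/64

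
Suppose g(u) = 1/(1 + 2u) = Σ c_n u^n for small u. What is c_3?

-8

[u^0] = 1;  [u^1] = -2;  [u^2] = 4;  [u^3] = -8.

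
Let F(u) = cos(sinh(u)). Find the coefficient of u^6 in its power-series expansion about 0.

Substitute the inner expansion into the outer series and collect powers.
[u^0] = 1;  [u^1] = 0;  [u^2] = -1/2;  [u^3] = 0;  [u^4] = -1/8;  [u^5] = 0;  [u^6] = 1/240.
So c_6 = F^(6)(0)/6! = 1/240.

1/240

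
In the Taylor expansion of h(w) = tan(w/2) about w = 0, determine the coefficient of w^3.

1/24

c_3 = h′′′(0)/3! = 1/24.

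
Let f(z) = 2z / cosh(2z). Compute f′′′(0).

Invert the denominator's series and multiply.
The coefficient of z^3 in the expansion is -4, so f′′′(0) = 3! * (-4) = -24.

-24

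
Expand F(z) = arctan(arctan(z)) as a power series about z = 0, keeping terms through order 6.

Compose series: expand the inner function first, then feed it into the outer expansion.
F(0) = 0
F′(0) = 1
F′′(0) = 0
F′′′(0) = -4
F^(4)(0) = 0
F^(5)(0) = 88
F^(6)(0) = 0
Then c_k = F^(k)(0)/k! gives each Taylor coefficient.

11*z^5/15 - 2*z^3/3 + z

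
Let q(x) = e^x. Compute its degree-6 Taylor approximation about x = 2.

(x - 2)^6*e^(2)/720 + (x - 2)^5*e^(2)/120 + (x - 2)^4*e^(2)/24 + (x - 2)^3*e^(2)/6 + (x - 2)^2*e^(2)/2 + (x - 2)*e^(2) + e^(2)

[(x - 2)^0] = e^(2);  [(x - 2)^1] = e^(2);  [(x - 2)^2] = e^(2)/2;  [(x - 2)^3] = e^(2)/6;  [(x - 2)^4] = e^(2)/24;  [(x - 2)^5] = e^(2)/120;  [(x - 2)^6] = e^(2)/720.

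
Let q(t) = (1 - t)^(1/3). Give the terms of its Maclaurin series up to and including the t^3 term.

-5*t^3/81 - t^2/9 - t/3 + 1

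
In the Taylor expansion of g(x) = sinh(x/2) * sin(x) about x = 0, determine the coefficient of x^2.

Write out both Maclaurin series and multiply, keeping only the needed powers.

1/2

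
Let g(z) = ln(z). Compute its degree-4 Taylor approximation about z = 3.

-(z - 3)^4/324 + (z - 3)^3/81 - (z - 3)^2/18 + (z - 3)/3 + ln(3)

g(3) = ln(3)
g′(3) = 1/3
g′′(3) = -1/9
g′′′(3) = 2/27
g^(4)(3) = -2/27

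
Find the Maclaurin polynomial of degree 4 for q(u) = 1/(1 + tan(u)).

Let u equal the inner series; expand the outer function in u and truncate.
q(0) = 1
q′(0) = -1
q′′(0) = 2
q′′′(0) = -8
q^(4)(0) = 40

5*u^4/3 - 4*u^3/3 + u^2 - u + 1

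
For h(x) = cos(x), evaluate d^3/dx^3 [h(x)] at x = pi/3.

sqrt(3)/2

The coefficient of (x - pi/3)^3 in the expansion is sqrt(3)/12, so h′′′(pi/3) = 3! * (sqrt(3)/12) = sqrt(3)/2.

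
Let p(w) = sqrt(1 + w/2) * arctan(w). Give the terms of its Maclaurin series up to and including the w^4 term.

Take the Cauchy product of the two expansions.
p(0) = 0
p′(0) = 1
p′′(0) = 1/2
p′′′(0) = -35/16
p^(4)(0) = -29/16
Dividing each by k! gives the coefficients c_0, ..., c_4.

-29*w^4/384 - 35*w^3/96 + w^2/4 + w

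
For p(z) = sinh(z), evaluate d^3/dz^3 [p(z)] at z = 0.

Use the known series and substitute for the argument.
The coefficient of z^3 in the expansion is 1/6, so p′′′(0) = 3! * (1/6) = 1.

1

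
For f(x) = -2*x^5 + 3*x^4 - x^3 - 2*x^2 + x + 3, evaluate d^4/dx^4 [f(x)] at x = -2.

552

The coefficient of (x + 2)^4 in the expansion is 23, so f^(4)(-2) = 4! * (23) = 552.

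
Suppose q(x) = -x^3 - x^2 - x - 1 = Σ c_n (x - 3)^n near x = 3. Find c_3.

Apply the Taylor formula c_k = f^(k)(a)/k!.
[(x - 3)^0] = -40;  [(x - 3)^1] = -34;  [(x - 3)^2] = -10;  [(x - 3)^3] = -1.
So c_3 = q′′′(3)/3! = -1.

-1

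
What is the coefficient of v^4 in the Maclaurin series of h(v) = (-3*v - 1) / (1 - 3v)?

Multiply each power in the prefactor through the base expansion.
h(0) = -1
h′(0) = -6
h′′(0) = -36
h′′′(0) = -324
h^(4)(0) = -3888
So c_4 = h^(4)(0)/4! = -162.

-162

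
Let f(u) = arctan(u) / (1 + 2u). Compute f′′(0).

Expand each factor separately, then convolve coefficients.
From the series, [u^2] f = -2; multiply by 2! = 2 to get -4.

-4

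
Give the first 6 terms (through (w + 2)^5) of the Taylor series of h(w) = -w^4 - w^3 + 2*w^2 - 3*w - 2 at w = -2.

-(w + 2)^4 + 7*(w + 2)^3 - 16*(w + 2)^2 + 9*(w + 2) + 4

Apply the Taylor formula c_k = f^(k)(a)/k!.
[(w + 2)^0] = 4;  [(w + 2)^1] = 9;  [(w + 2)^2] = -16;  [(w + 2)^3] = 7;  [(w + 2)^4] = -1;  [(w + 2)^5] = 0.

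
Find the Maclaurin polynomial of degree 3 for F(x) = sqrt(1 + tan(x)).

Plug the Maclaurin series of the inner function into that of the outer and collect terms.
F(0) = 1
F′(0) = 1/2
F′′(0) = -1/4
F′′′(0) = 11/8
Dividing each by k! gives the coefficients c_0, ..., c_3.

11*x^3/48 - x^2/8 + x/2 + 1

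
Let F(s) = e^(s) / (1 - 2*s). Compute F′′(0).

13

Use 1/(1 - r) = Σ r^k on the denominator, then take the Cauchy product.
From the series, [s^2] F = 13/2; multiply by 2! = 2 to get 13.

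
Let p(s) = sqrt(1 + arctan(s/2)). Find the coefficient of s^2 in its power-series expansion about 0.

-1/32

Plug the Maclaurin series of the inner function into that of the outer and collect terms.
p(0) = 1
p′(0) = 1/4
p′′(0) = -1/16
So c_2 = p′′(0)/2! = -1/32.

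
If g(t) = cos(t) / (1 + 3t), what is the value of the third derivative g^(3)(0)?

Take the Cauchy product of the two expansions.
From the series, [t^3] g = -51/2; multiply by 3! = 6 to get -153.

-153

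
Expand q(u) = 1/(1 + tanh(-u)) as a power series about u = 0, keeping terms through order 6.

Compose series: expand the inner function first, then feed it into the outer expansion.

2*u^6/45 + 2*u^5/15 + u^4/3 + 2*u^3/3 + u^2 + u + 1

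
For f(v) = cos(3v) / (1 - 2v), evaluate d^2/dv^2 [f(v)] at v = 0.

Write out both Maclaurin series and multiply, keeping only the needed powers.
The coefficient of v^2 in the expansion is -1/2, so f′′(0) = 2! * (-1/2) = -1.

-1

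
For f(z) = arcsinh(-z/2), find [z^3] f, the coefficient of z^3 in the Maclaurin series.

1/48

Differentiate repeatedly and evaluate at the center.
f(0) = 0
f′(0) = -1/2
f′′(0) = 0
f′′′(0) = 1/8
So c_3 = f′′′(0)/3! = 1/48.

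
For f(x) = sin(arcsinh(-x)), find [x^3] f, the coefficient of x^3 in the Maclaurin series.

Let u equal the inner series; expand the outer function in u and truncate.
[x^0] = 0;  [x^1] = -1;  [x^2] = 0;  [x^3] = 1/3.

1/3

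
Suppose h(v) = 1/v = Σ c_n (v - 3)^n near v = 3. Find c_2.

h(3) = 1/3
h′(3) = -1/9
h′′(3) = 2/27

1/27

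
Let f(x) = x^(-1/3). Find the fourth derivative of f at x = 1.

280/81

Compute the successive derivatives at the expansion point and divide by k!.
The coefficient of (x - 1)^4 in the expansion is 35/243, so f^(4)(1) = 4! * (35/243) = 280/81.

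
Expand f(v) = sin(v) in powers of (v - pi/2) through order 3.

1 - (v - pi/2)^2/2

Compute the successive derivatives at the expansion point and divide by k!.
f(pi/2) = 1
f′(pi/2) = 0
f′′(pi/2) = -1
f′′′(pi/2) = 0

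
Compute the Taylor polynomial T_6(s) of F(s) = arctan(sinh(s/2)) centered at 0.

Compose series: expand the inner function first, then feed it into the outer expansion.
F(0) = 0
F′(0) = 1/2
F′′(0) = 0
F′′′(0) = -1/8
F^(4)(0) = 0
F^(5)(0) = 5/32
F^(6)(0) = 0
Dividing each by k! gives the coefficients c_0, ..., c_6.

s^5/768 - s^3/48 + s/2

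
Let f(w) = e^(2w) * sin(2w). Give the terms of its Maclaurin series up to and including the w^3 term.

8*w^3/3 + 4*w^2 + 2*w

Take the Cauchy product of the two expansions.
[w^0] = 0;  [w^1] = 2;  [w^2] = 4;  [w^3] = 8/3.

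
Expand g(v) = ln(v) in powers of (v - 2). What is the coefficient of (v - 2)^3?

Use the known series and substitute for the argument.
g(2) = ln(2)
g′(2) = 1/2
g′′(2) = -1/4
g′′′(2) = 1/4
Dividing each by k! gives the coefficients c_0, ..., c_3.

1/24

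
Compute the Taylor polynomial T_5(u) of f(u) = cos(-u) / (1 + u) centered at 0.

Write out both Maclaurin series and multiply, keeping only the needed powers.

-13*u^5/24 + 13*u^4/24 - u^3/2 + u^2/2 - u + 1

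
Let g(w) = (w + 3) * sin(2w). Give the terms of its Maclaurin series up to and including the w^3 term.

-4*w^3 + 2*w^2 + 6*w

Multiply each power in the prefactor through the base expansion.
g(0) = 0
g′(0) = 6
g′′(0) = 4
g′′′(0) = -24
The Taylor polynomial is Σ g^(k)(0)/k! · w^k.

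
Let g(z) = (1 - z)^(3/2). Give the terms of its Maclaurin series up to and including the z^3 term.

z^3/16 + 3*z^2/8 - 3*z/2 + 1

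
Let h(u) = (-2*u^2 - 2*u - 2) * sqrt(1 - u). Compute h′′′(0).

Multiply each power in the prefactor through the base expansion.
From the series, [u^3] h = 11/8; multiply by 3! = 6 to get 33/4.

33/4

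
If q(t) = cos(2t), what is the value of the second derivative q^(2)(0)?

Apply the Taylor formula c_k = f^(k)(a)/k!.
The coefficient of t^2 in the expansion is -2, so q′′(0) = 2! * (-2) = -4.

-4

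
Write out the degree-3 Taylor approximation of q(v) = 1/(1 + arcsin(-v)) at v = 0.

Let u equal the inner series; expand the outer function in u and truncate.
[v^0] = 1;  [v^1] = 1;  [v^2] = 1;  [v^3] = 7/6.

7*v^3/6 + v^2 + v + 1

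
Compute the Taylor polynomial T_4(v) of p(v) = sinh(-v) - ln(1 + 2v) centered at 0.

4*v^4 - 17*v^3/6 + 2*v^2 - 3*v

Combine the two series term by term.
[v^0] = 0;  [v^1] = -3;  [v^2] = 2;  [v^3] = -17/6;  [v^4] = 4.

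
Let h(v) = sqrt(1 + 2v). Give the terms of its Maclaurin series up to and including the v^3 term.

v^3/2 - v^2/2 + v + 1

Differentiate repeatedly and evaluate at the center.
[v^0] = 1;  [v^1] = 1;  [v^2] = -1/2;  [v^3] = 1/2.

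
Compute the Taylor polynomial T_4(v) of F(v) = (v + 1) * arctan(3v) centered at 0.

Distribute the polynomial across the series and collect like powers.

-9*v^4 - 9*v^3 + 3*v^2 + 3*v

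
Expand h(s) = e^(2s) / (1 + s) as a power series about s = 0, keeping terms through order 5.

Expand each factor separately, then convolve coefficients.
h(0) = 1
h′(0) = 1
h′′(0) = 2
h′′′(0) = 2
h^(4)(0) = 8
h^(5)(0) = -8

-s^5/15 + s^4/3 + s^3/3 + s^2 + s + 1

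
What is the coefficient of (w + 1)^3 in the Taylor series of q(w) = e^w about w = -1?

q(-1) = e^(-1)
q′(-1) = e^(-1)
q′′(-1) = e^(-1)
q′′′(-1) = e^(-1)
Then c_k = q^(k)(-1)/k! gives each Taylor coefficient.

e^(-1)/6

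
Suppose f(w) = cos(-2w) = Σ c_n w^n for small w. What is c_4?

Differentiate repeatedly and evaluate at the center.

2/3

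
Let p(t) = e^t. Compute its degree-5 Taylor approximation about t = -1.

Apply the Taylor formula c_k = f^(k)(a)/k!.
[(t + 1)^0] = e^(-1);  [(t + 1)^1] = e^(-1);  [(t + 1)^2] = e^(-1)/2;  [(t + 1)^3] = e^(-1)/6;  [(t + 1)^4] = e^(-1)/24;  [(t + 1)^5] = e^(-1)/120.

(t + 1)^5*e^(-1)/120 + (t + 1)^4*e^(-1)/24 + (t + 1)^3*e^(-1)/6 + (t + 1)^2*e^(-1)/2 + (t + 1)*e^(-1) + e^(-1)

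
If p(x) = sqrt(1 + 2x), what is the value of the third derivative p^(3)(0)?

3

From the series, [x^3] p = 1/2; multiply by 3! = 6 to get 3.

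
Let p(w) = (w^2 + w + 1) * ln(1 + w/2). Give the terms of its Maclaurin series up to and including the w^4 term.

-19*w^4/192 + 5*w^3/12 + 3*w^2/8 + w/2

Distribute the polynomial across the series and collect like powers.
p(0) = 0
p′(0) = 1/2
p′′(0) = 3/4
p′′′(0) = 5/2
p^(4)(0) = -19/8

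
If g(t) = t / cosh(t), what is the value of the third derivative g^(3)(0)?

-3

Divide the numerator series by the denominator series (power-series long division).
From the series, [t^3] g = -1/2; multiply by 3! = 6 to get -3.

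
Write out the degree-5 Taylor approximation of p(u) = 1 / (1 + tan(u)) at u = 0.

-32*u^5/15 + 5*u^4/3 - 4*u^3/3 + u^2 - u + 1

Expand as Σ (-1)^k u^k with u equal to the inner function's series.
p(0) = 1
p′(0) = -1
p′′(0) = 2
p′′′(0) = -8
p^(4)(0) = 40
p^(5)(0) = -256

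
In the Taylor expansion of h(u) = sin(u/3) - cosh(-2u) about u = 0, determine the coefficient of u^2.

Expand each term separately and add.
h(0) = -1
h′(0) = 1/3
h′′(0) = -4
Dividing each by k! gives the coefficients c_0, ..., c_2.

-2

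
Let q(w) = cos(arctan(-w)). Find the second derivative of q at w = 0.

Substitute the inner expansion into the outer series and collect powers.
The coefficient of w^2 in the expansion is -1/2, so q′′(0) = 2! * (-1/2) = -1.

-1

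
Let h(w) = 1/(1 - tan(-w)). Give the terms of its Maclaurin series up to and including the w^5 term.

-32*w^5/15 + 5*w^4/3 - 4*w^3/3 + w^2 - w + 1

Plug the Maclaurin series of the inner function into that of the outer and collect terms.
[w^0] = 1;  [w^1] = -1;  [w^2] = 1;  [w^3] = -4/3;  [w^4] = 5/3;  [w^5] = -32/15.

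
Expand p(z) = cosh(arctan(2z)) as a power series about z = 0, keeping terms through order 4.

-14*z^4/3 + 2*z^2 + 1

Compose series: expand the inner function first, then feed it into the outer expansion.
p(0) = 1
p′(0) = 0
p′′(0) = 4
p′′′(0) = 0
p^(4)(0) = -112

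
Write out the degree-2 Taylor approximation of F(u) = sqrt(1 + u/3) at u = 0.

Use the known series and substitute for the argument.
F(0) = 1
F′(0) = 1/6
F′′(0) = -1/36

-u^2/72 + u/6 + 1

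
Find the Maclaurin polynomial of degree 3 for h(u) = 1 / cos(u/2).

Invert the denominator's series and multiply.
h(0) = 1
h′(0) = 0
h′′(0) = 1/4
h′′′(0) = 0

u^2/8 + 1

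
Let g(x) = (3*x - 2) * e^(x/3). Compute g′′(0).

Shift and add copies of the series according to the polynomial's terms.
The coefficient of x^2 in the expansion is 8/9, so g′′(0) = 2! * (8/9) = 16/9.

16/9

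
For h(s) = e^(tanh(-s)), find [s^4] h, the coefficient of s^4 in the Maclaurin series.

-7/24

Compose series: expand the inner function first, then feed it into the outer expansion.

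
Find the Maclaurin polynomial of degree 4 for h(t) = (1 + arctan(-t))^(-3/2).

155*t^4/128 + 27*t^3/16 + 15*t^2/8 + 3*t/2 + 1

Plug the Maclaurin series of the inner function into that of the outer and collect terms.
h(0) = 1
h′(0) = 3/2
h′′(0) = 15/4
h′′′(0) = 81/8
h^(4)(0) = 465/16
Then c_k = h^(k)(0)/k! gives each Taylor coefficient.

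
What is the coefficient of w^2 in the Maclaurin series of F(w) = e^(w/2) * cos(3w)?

-35/8

Expand each factor separately, then convolve coefficients.
F(0) = 1
F′(0) = 1/2
F′′(0) = -35/4
So c_2 = F′′(0)/2! = -35/8.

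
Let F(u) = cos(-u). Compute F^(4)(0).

1

From the series, [u^4] F = 1/24; multiply by 4! = 24 to get 1.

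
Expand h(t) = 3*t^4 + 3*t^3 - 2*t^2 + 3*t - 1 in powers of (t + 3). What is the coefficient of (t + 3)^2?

h(-3) = 134
h′(-3) = -228
h′′(-3) = 266
Dividing each by k! gives the coefficients c_0, ..., c_2.

133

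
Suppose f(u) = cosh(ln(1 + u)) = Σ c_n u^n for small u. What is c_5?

Let u equal the inner series; expand the outer function in u and truncate.
[u^0] = 1;  [u^1] = 0;  [u^2] = 1/2;  [u^3] = -1/2;  [u^4] = 1/2;  [u^5] = -1/2.

-1/2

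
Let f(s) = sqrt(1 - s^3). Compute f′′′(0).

-3

The coefficient of s^3 in the expansion is -1/2, so f′′′(0) = 3! * (-1/2) = -3.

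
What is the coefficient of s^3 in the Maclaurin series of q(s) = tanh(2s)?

-8/3

Apply the Taylor formula c_k = f^(k)(a)/k!.
[s^0] = 0;  [s^1] = 2;  [s^2] = 0;  [s^3] = -8/3.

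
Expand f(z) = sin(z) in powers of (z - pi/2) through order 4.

(z - pi/2)^4/24 - (z - pi/2)^2/2 + 1

f(pi/2) = 1
f′(pi/2) = 0
f′′(pi/2) = -1
f′′′(pi/2) = 0
f^(4)(pi/2) = 1
The Taylor polynomial is Σ f^(k)(pi/2)/k! · (z - pi/2)^k.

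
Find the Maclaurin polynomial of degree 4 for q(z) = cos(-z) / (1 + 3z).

1837*z^4/24 - 51*z^3/2 + 17*z^2/2 - 3*z + 1

Write out both Maclaurin series and multiply, keeping only the needed powers.
[z^0] = 1;  [z^1] = -3;  [z^2] = 17/2;  [z^3] = -51/2;  [z^4] = 1837/24.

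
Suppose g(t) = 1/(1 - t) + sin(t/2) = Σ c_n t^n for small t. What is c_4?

Add the two expansions coefficient-wise.
g(0) = 1
g′(0) = 3/2
g′′(0) = 2
g′′′(0) = 47/8
g^(4)(0) = 24

1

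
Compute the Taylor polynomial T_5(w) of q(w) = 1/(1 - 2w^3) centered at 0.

2*w^3 + 1

q(0) = 1
q′(0) = 0
q′′(0) = 0
q′′′(0) = 12
q^(4)(0) = 0
q^(5)(0) = 0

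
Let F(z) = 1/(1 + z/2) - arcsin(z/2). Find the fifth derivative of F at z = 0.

Expand each term separately and add.
The coefficient of z^5 in the expansion is -43/1280, so F^(5)(0) = 5! * (-43/1280) = -129/32.

-129/32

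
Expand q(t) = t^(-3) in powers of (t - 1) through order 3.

-10*(t - 1)^3 + 6*(t - 1)^2 - 3*(t - 1) + 1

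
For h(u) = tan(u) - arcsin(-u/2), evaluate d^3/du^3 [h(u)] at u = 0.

17/8

Combine the two series term by term.
From the series, [u^3] h = 17/48; multiply by 3! = 6 to get 17/8.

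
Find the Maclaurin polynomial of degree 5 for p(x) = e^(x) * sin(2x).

-19*x^5/60 - x^4 - x^3/3 + 2*x^2 + 2*x

Multiply the two series term by term and collect like powers.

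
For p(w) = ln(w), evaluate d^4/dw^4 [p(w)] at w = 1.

-6

The coefficient of (w - 1)^4 in the expansion is -1/4, so p^(4)(1) = 4! * (-1/4) = -6.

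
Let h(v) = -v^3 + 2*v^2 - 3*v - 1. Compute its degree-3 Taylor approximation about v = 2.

-(v - 2)^3 - 4*(v - 2)^2 - 7*(v - 2) - 7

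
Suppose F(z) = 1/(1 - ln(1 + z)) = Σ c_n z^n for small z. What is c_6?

19/360

Substitute the inner expansion into the outer series and collect powers.
[z^0] = 1;  [z^1] = 1;  [z^2] = 1/2;  [z^3] = 1/3;  [z^4] = 1/6;  [z^5] = 7/60;  [z^6] = 19/360.
So c_6 = F^(6)(0)/6! = 19/360.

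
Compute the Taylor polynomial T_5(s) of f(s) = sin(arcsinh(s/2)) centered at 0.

s^5/192 - s^3/24 + s/2

Compose series: expand the inner function first, then feed it into the outer expansion.
f(0) = 0
f′(0) = 1/2
f′′(0) = 0
f′′′(0) = -1/4
f^(4)(0) = 0
f^(5)(0) = 5/8
Dividing each by k! gives the coefficients c_0, ..., c_5.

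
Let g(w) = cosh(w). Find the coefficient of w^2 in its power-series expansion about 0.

1/2

Apply the Taylor formula c_k = f^(k)(a)/k!.
g(0) = 1
g′(0) = 0
g′′(0) = 1
So c_2 = g′′(0)/2! = 1/2.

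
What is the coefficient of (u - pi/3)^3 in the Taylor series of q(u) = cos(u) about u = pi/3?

sqrt(3)/12

Compute the successive derivatives at the expansion point and divide by k!.
q(pi/3) = 1/2
q′(pi/3) = -sqrt(3)/2
q′′(pi/3) = -1/2
q′′′(pi/3) = sqrt(3)/2
Dividing each by k! gives the coefficients c_0, ..., c_3.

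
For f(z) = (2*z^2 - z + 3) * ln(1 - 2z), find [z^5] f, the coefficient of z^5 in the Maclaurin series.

Shift and add copies of the series according to the polynomial's terms.
f(0) = 0
f′(0) = -6
f′′(0) = -8
f′′′(0) = -60
f^(4)(0) = -320
f^(5)(0) = -2464
Then c_k = f^(k)(0)/k! gives each Taylor coefficient.

-308/15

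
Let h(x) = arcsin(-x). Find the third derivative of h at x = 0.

The coefficient of x^3 in the expansion is -1/6, so h′′′(0) = 3! * (-1/6) = -1.

-1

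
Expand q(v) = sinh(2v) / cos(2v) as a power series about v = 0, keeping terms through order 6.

48*v^5/5 + 16*v^3/3 + 2*v

Divide the numerator series by the denominator series (power-series long division).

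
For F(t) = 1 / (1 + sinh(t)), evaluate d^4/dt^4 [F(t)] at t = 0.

Expand as Σ (-1)^k u^k with u equal to the inner function's series.
From the series, [t^4] F = 4/3; multiply by 4! = 24 to get 32.

32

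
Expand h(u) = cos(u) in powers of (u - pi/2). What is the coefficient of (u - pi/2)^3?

1/6

Apply the Taylor formula c_k = f^(k)(a)/k!.
[(u - pi/2)^0] = 0;  [(u - pi/2)^1] = -1;  [(u - pi/2)^2] = 0;  [(u - pi/2)^3] = 1/6.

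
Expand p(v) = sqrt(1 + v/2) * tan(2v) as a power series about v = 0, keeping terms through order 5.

64181*v^5/15360 + 131*v^4/192 + 125*v^3/48 + v^2/2 + 2*v

Write out both Maclaurin series and multiply, keeping only the needed powers.
p(0) = 0
p′(0) = 2
p′′(0) = 1
p′′′(0) = 125/8
p^(4)(0) = 131/8
p^(5)(0) = 64181/128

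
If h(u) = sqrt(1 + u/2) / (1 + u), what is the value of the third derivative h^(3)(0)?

-273/64

Multiply the two series term by term and collect like powers.
From the series, [u^3] h = -91/128; multiply by 3! = 6 to get -273/64.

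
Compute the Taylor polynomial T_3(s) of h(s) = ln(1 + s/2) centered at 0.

s^3/24 - s^2/8 + s/2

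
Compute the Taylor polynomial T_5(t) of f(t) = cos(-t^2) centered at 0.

Compute the successive derivatives at the expansion point and divide by k!.

1 - t^4/2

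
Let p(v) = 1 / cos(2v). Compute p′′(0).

4

Write the quotient as an unknown series and match coefficients against numerator = denominator · series.
From the series, [v^2] p = 2; multiply by 2! = 2 to get 4.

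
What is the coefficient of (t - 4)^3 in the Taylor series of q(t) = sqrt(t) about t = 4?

1/512

Use the known series and substitute for the argument.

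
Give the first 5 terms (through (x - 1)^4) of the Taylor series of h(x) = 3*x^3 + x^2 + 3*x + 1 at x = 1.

Differentiate repeatedly and evaluate at the center.
h(1) = 8
h′(1) = 14
h′′(1) = 20
h′′′(1) = 18
h^(4)(1) = 0

3*(x - 1)^3 + 10*(x - 1)^2 + 14*(x - 1) + 8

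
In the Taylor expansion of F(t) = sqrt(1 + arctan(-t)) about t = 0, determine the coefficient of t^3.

5/48

Substitute the inner expansion into the outer series and collect powers.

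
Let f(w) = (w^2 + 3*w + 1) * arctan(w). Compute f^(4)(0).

-24

Shift and add copies of the series according to the polynomial's terms.
From the series, [w^4] f = -1; multiply by 4! = 24 to get -24.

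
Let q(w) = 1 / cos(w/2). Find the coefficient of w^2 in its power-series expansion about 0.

Divide the numerator series by the denominator series (power-series long division).

1/8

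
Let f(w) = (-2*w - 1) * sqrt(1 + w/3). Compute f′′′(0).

Shift and add copies of the series according to the polynomial's terms.
The coefficient of w^3 in the expansion is 11/432, so f′′′(0) = 3! * (11/432) = 11/72.

11/72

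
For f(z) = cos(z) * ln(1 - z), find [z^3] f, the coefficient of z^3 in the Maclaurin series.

Write out both Maclaurin series and multiply, keeping only the needed powers.
f(0) = 0
f′(0) = -1
f′′(0) = -1
f′′′(0) = 1

1/6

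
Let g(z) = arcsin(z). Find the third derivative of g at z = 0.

1

The coefficient of z^3 in the expansion is 1/6, so g′′′(0) = 3! * (1/6) = 1.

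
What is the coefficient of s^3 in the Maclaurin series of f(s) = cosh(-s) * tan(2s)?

Take the Cauchy product of the two expansions.
f(0) = 0
f′(0) = 2
f′′(0) = 0
f′′′(0) = 22
Then c_k = f^(k)(0)/k! gives each Taylor coefficient.

11/3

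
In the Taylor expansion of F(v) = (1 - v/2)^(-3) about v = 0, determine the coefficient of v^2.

3/2

Compute the successive derivatives at the expansion point and divide by k!.
[v^0] = 1;  [v^1] = 3/2;  [v^2] = 3/2.
So c_2 = F′′(0)/2! = 3/2.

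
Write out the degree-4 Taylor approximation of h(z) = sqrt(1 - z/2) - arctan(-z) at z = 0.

-5*z^4/2048 - 131*z^3/384 - z^2/32 + 3*z/4 + 1

Expand each term separately and add.
h(0) = 1
h′(0) = 3/4
h′′(0) = -1/16
h′′′(0) = -131/64
h^(4)(0) = -15/256
The Taylor polynomial is Σ h^(k)(0)/k! · z^k.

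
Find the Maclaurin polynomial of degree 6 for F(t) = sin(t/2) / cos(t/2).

Invert the denominator's series and multiply.

t^5/240 + t^3/24 + t/2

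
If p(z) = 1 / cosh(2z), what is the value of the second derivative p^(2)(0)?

Write the quotient as an unknown series and match coefficients against numerator = denominator · series.
From the series, [z^2] p = -2; multiply by 2! = 2 to get -4.

-4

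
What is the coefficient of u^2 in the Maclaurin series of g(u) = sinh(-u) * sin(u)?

-1

Expand each factor separately, then convolve coefficients.
g(0) = 0
g′(0) = 0
g′′(0) = -2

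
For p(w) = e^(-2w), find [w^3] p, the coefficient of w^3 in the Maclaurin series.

Compute the successive derivatives at the expansion point and divide by k!.

-4/3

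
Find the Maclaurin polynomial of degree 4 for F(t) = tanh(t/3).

F(0) = 0
F′(0) = 1/3
F′′(0) = 0
F′′′(0) = -2/27
F^(4)(0) = 0
Then c_k = F^(k)(0)/k! gives each Taylor coefficient.

-t^3/81 + t/3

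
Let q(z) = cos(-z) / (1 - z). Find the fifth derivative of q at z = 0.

65

Expand 1/(denominator) as a geometric series and multiply by the numerator's series.
From the series, [z^5] q = 13/24; multiply by 5! = 120 to get 65.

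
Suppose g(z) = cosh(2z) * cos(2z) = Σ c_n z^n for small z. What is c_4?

Write out both Maclaurin series and multiply, keeping only the needed powers.
g(0) = 1
g′(0) = 0
g′′(0) = 0
g′′′(0) = 0
g^(4)(0) = -64
Dividing each by k! gives the coefficients c_0, ..., c_4.

-8/3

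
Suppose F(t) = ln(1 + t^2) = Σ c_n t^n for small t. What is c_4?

-1/2

c_4 = F^(4)(0)/4! = -1/2.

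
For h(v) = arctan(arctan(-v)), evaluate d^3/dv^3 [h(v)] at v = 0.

Substitute the inner expansion into the outer series and collect powers.
From the series, [v^3] h = 2/3; multiply by 3! = 6 to get 4.

4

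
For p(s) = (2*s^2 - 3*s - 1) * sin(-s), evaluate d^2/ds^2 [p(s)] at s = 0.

6

Shift and add copies of the series according to the polynomial's terms.
The coefficient of s^2 in the expansion is 3, so p′′(0) = 2! * (3) = 6.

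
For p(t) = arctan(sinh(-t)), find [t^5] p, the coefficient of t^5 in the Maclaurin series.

-1/24

Substitute the inner expansion into the outer series and collect powers.
p(0) = 0
p′(0) = -1
p′′(0) = 0
p′′′(0) = 1
p^(4)(0) = 0
p^(5)(0) = -5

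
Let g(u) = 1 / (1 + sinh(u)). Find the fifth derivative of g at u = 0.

Expand as Σ (-1)^k u^k with u equal to the inner function's series.
The coefficient of u^5 in the expansion is -181/120, so g^(5)(0) = 5! * (-181/120) = -181.

-181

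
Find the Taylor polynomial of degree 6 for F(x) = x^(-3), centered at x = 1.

28*(x - 1)^6 - 21*(x - 1)^5 + 15*(x - 1)^4 - 10*(x - 1)^3 + 6*(x - 1)^2 - 3*(x - 1) + 1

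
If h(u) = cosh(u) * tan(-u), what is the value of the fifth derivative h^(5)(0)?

-41

Multiply the two series term by term and collect like powers.
The coefficient of u^5 in the expansion is -41/120, so h^(5)(0) = 5! * (-41/120) = -41.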